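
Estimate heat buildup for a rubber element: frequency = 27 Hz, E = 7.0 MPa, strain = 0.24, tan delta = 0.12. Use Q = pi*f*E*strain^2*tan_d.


Q = pi * f * E * strain^2 * tan_d
= pi * 27 * 7.0 * 0.24^2 * 0.12
= pi * 27 * 7.0 * 0.0576 * 0.12
= 4.1041

Q = 4.1041


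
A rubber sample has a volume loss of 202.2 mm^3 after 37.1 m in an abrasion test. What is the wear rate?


Rate = volume_loss / distance
= 202.2 / 37.1
= 5.45 mm^3/m

5.45 mm^3/m


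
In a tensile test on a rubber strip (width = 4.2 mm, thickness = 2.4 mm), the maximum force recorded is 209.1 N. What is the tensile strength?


Area = width * thickness = 4.2 * 2.4 = 10.08 mm^2
TS = force / area = 209.1 / 10.08 = 20.74 MPa

20.74 MPa


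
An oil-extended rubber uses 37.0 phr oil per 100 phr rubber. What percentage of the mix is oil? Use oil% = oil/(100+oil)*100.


Oil % = oil / (100 + oil) * 100
= 37.0 / (100 + 37.0) * 100
= 37.0 / 137.0 * 100
= 27.01%

27.01%


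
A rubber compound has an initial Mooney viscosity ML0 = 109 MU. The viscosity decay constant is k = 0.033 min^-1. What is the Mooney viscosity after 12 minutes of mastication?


ML = ML0 * exp(-k * t)
ML = 109 * exp(-0.033 * 12)
ML = 109 * 0.6730
ML = 73.36 MU

73.36 MU


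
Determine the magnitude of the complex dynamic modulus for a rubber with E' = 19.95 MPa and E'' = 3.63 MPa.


|E*| = sqrt(E'^2 + E''^2)
= sqrt(19.95^2 + 3.63^2)
= sqrt(398.0025 + 13.1769)
= 20.278 MPa

20.278 MPa


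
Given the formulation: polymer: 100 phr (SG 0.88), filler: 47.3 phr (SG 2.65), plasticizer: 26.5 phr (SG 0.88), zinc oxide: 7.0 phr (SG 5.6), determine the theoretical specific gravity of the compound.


Sum of weights = 180.8
Volume contributions:
  polymer: 100/0.88 = 113.6364
  filler: 47.3/2.65 = 17.8491
  plasticizer: 26.5/0.88 = 30.1136
  zinc oxide: 7.0/5.6 = 1.2500
Sum of volumes = 162.8491
SG = 180.8 / 162.8491 = 1.11

SG = 1.11


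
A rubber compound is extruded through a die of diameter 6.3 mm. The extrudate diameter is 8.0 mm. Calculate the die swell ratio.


Die swell ratio = D_extrudate / D_die
= 8.0 / 6.3
= 1.27

Die swell = 1.27


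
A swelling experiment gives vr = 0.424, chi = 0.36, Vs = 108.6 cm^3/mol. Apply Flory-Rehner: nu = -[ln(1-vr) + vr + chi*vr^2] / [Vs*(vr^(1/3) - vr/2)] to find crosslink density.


ln(1 - vr) = ln(1 - 0.424) = -0.5516
Numerator = -((-0.5516) + 0.424 + 0.36 * 0.424^2) = 0.0629
Denominator = 108.6 * (0.424^(1/3) - 0.424/2) = 58.5633
nu = 0.0629 / 58.5633 = 0.0011 mol/cm^3

0.0011 mol/cm^3


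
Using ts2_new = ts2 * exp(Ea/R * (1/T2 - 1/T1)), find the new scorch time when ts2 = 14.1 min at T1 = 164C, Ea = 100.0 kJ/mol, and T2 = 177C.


Convert temperatures: T1 = 164 + 273.15 = 437.15 K, T2 = 177 + 273.15 = 450.15 K
ts2_new = 14.1 * exp(100000 / 8.314 * (1/450.15 - 1/437.15))
1/T2 - 1/T1 = -6.6063e-05
ts2_new = 6.37 min

6.37 min


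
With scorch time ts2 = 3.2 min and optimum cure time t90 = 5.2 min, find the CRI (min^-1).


CRI = 100 / (t90 - ts2)
= 100 / (5.2 - 3.2)
= 100 / 2.0
= 50.0 min^-1

50.0 min^-1


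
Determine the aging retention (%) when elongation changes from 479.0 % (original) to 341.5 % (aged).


Retention = aged / original * 100
= 341.5 / 479.0 * 100
= 71.3%

71.3%


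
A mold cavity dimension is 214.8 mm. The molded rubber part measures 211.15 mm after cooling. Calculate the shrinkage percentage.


Shrinkage = (mold - part) / mold * 100
= (214.8 - 211.15) / 214.8 * 100
= 3.65 / 214.8 * 100
= 1.7%

1.7%


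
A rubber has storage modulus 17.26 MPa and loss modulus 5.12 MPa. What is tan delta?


tan delta = E'' / E'
= 5.12 / 17.26
= 0.2966

tan delta = 0.2966


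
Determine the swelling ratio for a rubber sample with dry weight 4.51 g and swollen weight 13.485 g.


Q = W_swollen / W_dry
Q = 13.485 / 4.51
Q = 2.99

Q = 2.99


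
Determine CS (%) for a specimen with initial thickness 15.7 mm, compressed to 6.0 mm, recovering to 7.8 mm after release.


CS = (t0 - recovered) / (t0 - ts) * 100
= (15.7 - 7.8) / (15.7 - 6.0) * 100
= 7.9 / 9.7 * 100
= 81.4%

81.4%


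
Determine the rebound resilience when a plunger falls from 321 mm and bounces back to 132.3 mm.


Resilience = h_rebound / h_drop * 100
= 132.3 / 321 * 100
= 41.2%

41.2%


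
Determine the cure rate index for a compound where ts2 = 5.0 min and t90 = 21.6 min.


CRI = 100 / (t90 - ts2)
= 100 / (21.6 - 5.0)
= 100 / 16.6
= 6.02 min^-1

6.02 min^-1


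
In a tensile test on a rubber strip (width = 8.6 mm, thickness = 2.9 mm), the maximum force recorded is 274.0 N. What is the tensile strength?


Area = width * thickness = 8.6 * 2.9 = 24.94 mm^2
TS = force / area = 274.0 / 24.94 = 10.99 MPa

10.99 MPa


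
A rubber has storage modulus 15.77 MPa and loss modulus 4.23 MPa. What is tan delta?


tan delta = E'' / E'
= 4.23 / 15.77
= 0.2682

tan delta = 0.2682


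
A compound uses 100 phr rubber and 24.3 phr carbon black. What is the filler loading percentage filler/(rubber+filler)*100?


Filler % = filler / (rubber + filler) * 100
= 24.3 / (100 + 24.3) * 100
= 24.3 / 124.3 * 100
= 19.55%

19.55%


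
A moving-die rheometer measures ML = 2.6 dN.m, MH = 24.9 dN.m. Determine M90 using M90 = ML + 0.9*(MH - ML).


M90 = ML + 0.9 * (MH - ML)
M90 = 2.6 + 0.9 * (24.9 - 2.6)
M90 = 2.6 + 0.9 * 22.3
M90 = 22.67 dN.m

22.67 dN.m


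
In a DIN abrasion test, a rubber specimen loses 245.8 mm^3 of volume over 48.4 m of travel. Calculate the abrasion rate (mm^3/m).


Rate = volume_loss / distance
= 245.8 / 48.4
= 5.079 mm^3/m

5.079 mm^3/m


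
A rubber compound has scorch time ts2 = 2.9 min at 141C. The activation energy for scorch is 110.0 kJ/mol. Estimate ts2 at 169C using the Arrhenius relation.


Convert temperatures: T1 = 141 + 273.15 = 414.15 K, T2 = 169 + 273.15 = 442.15 K
ts2_new = 2.9 * exp(110000 / 8.314 * (1/442.15 - 1/414.15))
1/T2 - 1/T1 = -1.5291e-04
ts2_new = 0.38 min

0.38 min


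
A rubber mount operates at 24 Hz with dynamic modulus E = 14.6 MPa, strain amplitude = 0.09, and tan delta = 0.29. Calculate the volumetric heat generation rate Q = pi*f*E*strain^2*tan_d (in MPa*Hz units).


Q = pi * f * E * strain^2 * tan_d
= pi * 24 * 14.6 * 0.09^2 * 0.29
= pi * 24 * 14.6 * 0.0081 * 0.29
= 2.5858

Q = 2.5858


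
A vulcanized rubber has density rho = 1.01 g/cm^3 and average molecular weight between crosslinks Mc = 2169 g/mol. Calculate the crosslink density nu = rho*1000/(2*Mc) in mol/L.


nu = rho * 1000 / (2 * Mc)
nu = 1.01 * 1000 / (2 * 2169)
nu = 1010.0 / 4338
nu = 0.2328 mol/L

0.2328 mol/L


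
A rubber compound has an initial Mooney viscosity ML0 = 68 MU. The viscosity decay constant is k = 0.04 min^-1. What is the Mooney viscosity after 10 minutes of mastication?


ML = ML0 * exp(-k * t)
ML = 68 * exp(-0.04 * 10)
ML = 68 * 0.6703
ML = 45.58 MU

45.58 MU


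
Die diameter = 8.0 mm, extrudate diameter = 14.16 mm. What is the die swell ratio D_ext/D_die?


Die swell ratio = D_extrudate / D_die
= 14.16 / 8.0
= 1.77

Die swell = 1.77


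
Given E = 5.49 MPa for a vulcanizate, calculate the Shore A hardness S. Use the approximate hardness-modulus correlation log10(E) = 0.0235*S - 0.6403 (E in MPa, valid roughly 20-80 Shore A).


log10(E) = 0.0235*S - 0.6403  =>  S = (log10(E) + 0.6403) / 0.0235
log10(5.49) = 0.739572
S = (0.739572 + 0.6403) / 0.0235 = 1.379872 / 0.0235
S = 58.7

Shore A = 58.7


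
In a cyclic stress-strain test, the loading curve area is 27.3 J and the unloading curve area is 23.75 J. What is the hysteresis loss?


Hysteresis loss = loading - unloading
= 27.3 - 23.75
= 3.55 J

3.55 J


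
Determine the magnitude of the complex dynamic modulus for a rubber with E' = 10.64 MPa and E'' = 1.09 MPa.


|E*| = sqrt(E'^2 + E''^2)
= sqrt(10.64^2 + 1.09^2)
= sqrt(113.2096 + 1.1881)
= 10.696 MPa

10.696 MPa


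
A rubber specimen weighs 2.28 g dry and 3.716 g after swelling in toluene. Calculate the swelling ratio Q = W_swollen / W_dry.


Q = W_swollen / W_dry
Q = 3.716 / 2.28
Q = 1.63

Q = 1.63


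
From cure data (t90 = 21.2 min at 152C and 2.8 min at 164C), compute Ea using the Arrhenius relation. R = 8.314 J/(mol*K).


T1 = 425.15 K, T2 = 437.15 K
1/T1 - 1/T2 = 6.4567e-05
ln(t1/t2) = ln(21.2/2.8) = 2.0244
Ea = 8.314 * 2.0244 / 6.4567e-05 = 260671.6835 J/mol
Ea = 260.67 kJ/mol

260.67 kJ/mol


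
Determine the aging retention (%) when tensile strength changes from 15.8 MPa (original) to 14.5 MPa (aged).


Retention = aged / original * 100
= 14.5 / 15.8 * 100
= 91.8%

91.8%


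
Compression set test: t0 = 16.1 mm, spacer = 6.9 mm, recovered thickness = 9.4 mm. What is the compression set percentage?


CS = (t0 - recovered) / (t0 - ts) * 100
= (16.1 - 9.4) / (16.1 - 6.9) * 100
= 6.7 / 9.2 * 100
= 72.8%

72.8%


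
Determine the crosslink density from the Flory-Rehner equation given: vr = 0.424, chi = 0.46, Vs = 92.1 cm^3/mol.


ln(1 - vr) = ln(1 - 0.424) = -0.5516
Numerator = -((-0.5516) + 0.424 + 0.46 * 0.424^2) = 0.0450
Denominator = 92.1 * (0.424^(1/3) - 0.424/2) = 49.6656
nu = 0.0450 / 49.6656 = 9.0507e-04 mol/cm^3

9.0507e-04 mol/cm^3


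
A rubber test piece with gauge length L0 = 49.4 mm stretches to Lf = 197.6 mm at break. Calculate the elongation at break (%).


Elongation = (Lf - L0) / L0 * 100
= (197.6 - 49.4) / 49.4 * 100
= 148.2 / 49.4 * 100
= 300.0%

300.0%


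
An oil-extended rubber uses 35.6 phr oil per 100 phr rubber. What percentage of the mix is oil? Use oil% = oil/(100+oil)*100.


Oil % = oil / (100 + oil) * 100
= 35.6 / (100 + 35.6) * 100
= 35.6 / 135.6 * 100
= 26.25%

26.25%


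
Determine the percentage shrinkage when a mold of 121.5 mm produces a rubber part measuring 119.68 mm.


Shrinkage = (mold - part) / mold * 100
= (121.5 - 119.68) / 121.5 * 100
= 1.82 / 121.5 * 100
= 1.5%

1.5%


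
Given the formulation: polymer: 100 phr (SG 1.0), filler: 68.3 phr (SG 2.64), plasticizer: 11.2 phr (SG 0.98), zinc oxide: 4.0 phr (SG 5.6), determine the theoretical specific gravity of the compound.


Sum of weights = 183.5
Volume contributions:
  polymer: 100/1.0 = 100.0000
  filler: 68.3/2.64 = 25.8712
  plasticizer: 11.2/0.98 = 11.4286
  zinc oxide: 4.0/5.6 = 0.7143
Sum of volumes = 138.0141
SG = 183.5 / 138.0141 = 1.33

SG = 1.33


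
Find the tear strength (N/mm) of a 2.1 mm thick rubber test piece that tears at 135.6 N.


Tear strength = force / thickness
= 135.6 / 2.1
= 64.57 N/mm

64.57 N/mm


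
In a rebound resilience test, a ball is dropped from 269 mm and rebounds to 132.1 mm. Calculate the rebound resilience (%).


Resilience = h_rebound / h_drop * 100
= 132.1 / 269 * 100
= 49.1%

49.1%


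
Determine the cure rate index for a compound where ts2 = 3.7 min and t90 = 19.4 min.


CRI = 100 / (t90 - ts2)
= 100 / (19.4 - 3.7)
= 100 / 15.7
= 6.37 min^-1

6.37 min^-1


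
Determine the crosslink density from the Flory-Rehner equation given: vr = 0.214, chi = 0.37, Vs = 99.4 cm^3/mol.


ln(1 - vr) = ln(1 - 0.214) = -0.2408
Numerator = -((-0.2408) + 0.214 + 0.37 * 0.214^2) = 0.0099
Denominator = 99.4 * (0.214^(1/3) - 0.214/2) = 48.8196
nu = 0.0099 / 48.8196 = 2.0184e-04 mol/cm^3

2.0184e-04 mol/cm^3


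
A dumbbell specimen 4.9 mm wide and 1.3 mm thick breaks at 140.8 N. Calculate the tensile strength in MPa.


Area = width * thickness = 4.9 * 1.3 = 6.37 mm^2
TS = force / area = 140.8 / 6.37 = 22.1 MPa

22.1 MPa


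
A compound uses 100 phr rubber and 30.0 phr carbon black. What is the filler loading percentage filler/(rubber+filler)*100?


Filler % = filler / (rubber + filler) * 100
= 30.0 / (100 + 30.0) * 100
= 30.0 / 130.0 * 100
= 23.08%

23.08%


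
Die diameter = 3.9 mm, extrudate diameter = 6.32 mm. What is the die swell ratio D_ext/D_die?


Die swell ratio = D_extrudate / D_die
= 6.32 / 3.9
= 1.621

Die swell = 1.621


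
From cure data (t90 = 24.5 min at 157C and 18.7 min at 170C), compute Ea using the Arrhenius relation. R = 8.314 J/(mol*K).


T1 = 430.15 K, T2 = 443.15 K
1/T1 - 1/T2 = 6.8198e-05
ln(t1/t2) = ln(24.5/18.7) = 0.2701
Ea = 8.314 * 0.2701 / 6.8198e-05 = 32933.7866 J/mol
Ea = 32.93 kJ/mol

32.93 kJ/mol


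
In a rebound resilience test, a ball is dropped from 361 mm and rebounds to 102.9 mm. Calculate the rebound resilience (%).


Resilience = h_rebound / h_drop * 100
= 102.9 / 361 * 100
= 28.5%

28.5%


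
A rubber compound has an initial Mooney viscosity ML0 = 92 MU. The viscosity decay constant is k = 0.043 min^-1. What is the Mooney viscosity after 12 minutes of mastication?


ML = ML0 * exp(-k * t)
ML = 92 * exp(-0.043 * 12)
ML = 92 * 0.5969
ML = 54.92 MU

54.92 MU


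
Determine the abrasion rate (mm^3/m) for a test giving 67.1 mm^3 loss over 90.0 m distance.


Rate = volume_loss / distance
= 67.1 / 90.0
= 0.746 mm^3/m

0.746 mm^3/m


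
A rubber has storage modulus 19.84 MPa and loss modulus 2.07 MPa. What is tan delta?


tan delta = E'' / E'
= 2.07 / 19.84
= 0.1043

tan delta = 0.1043


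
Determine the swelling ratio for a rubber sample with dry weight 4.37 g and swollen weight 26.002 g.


Q = W_swollen / W_dry
Q = 26.002 / 4.37
Q = 5.95

Q = 5.95


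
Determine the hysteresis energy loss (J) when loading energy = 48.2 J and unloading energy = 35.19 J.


Hysteresis loss = loading - unloading
= 48.2 - 35.19
= 13.01 J

13.01 J


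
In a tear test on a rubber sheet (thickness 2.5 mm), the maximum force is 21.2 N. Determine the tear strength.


Tear strength = force / thickness
= 21.2 / 2.5
= 8.48 N/mm

8.48 N/mm


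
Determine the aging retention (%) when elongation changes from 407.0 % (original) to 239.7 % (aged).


Retention = aged / original * 100
= 239.7 / 407.0 * 100
= 58.9%

58.9%


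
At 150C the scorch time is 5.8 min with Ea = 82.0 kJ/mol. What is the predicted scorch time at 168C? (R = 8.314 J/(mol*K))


Convert temperatures: T1 = 150 + 273.15 = 423.15 K, T2 = 168 + 273.15 = 441.15 K
ts2_new = 5.8 * exp(82000 / 8.314 * (1/441.15 - 1/423.15))
1/T2 - 1/T1 = -9.6425e-05
ts2_new = 2.24 min

2.24 min


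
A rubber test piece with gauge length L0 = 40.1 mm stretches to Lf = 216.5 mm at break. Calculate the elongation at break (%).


Elongation = (Lf - L0) / L0 * 100
= (216.5 - 40.1) / 40.1 * 100
= 176.4 / 40.1 * 100
= 439.9%

439.9%


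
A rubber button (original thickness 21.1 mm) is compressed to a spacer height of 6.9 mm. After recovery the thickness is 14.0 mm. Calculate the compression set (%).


CS = (t0 - recovered) / (t0 - ts) * 100
= (21.1 - 14.0) / (21.1 - 6.9) * 100
= 7.1 / 14.2 * 100
= 50.0%

50.0%


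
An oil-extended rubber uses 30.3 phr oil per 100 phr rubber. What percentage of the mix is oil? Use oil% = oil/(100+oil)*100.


Oil % = oil / (100 + oil) * 100
= 30.3 / (100 + 30.3) * 100
= 30.3 / 130.3 * 100
= 23.25%

23.25%


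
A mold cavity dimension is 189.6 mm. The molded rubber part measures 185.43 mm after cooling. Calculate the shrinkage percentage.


Shrinkage = (mold - part) / mold * 100
= (189.6 - 185.43) / 189.6 * 100
= 4.17 / 189.6 * 100
= 2.2%

2.2%


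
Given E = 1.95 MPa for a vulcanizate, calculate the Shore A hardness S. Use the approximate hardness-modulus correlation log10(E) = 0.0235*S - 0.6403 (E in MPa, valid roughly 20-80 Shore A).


log10(E) = 0.0235*S - 0.6403  =>  S = (log10(E) + 0.6403) / 0.0235
log10(1.95) = 0.290035
S = (0.290035 + 0.6403) / 0.0235 = 0.930335 / 0.0235
S = 39.6

Shore A = 39.6


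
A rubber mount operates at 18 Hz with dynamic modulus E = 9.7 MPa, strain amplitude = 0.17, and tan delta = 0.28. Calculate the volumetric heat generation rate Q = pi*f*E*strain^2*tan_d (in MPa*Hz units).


Q = pi * f * E * strain^2 * tan_d
= pi * 18 * 9.7 * 0.17^2 * 0.28
= pi * 18 * 9.7 * 0.0289 * 0.28
= 4.4386

Q = 4.4386


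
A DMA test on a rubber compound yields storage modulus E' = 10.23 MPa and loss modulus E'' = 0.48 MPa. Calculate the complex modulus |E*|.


|E*| = sqrt(E'^2 + E''^2)
= sqrt(10.23^2 + 0.48^2)
= sqrt(104.6529 + 0.2304)
= 10.241 MPa

10.241 MPa


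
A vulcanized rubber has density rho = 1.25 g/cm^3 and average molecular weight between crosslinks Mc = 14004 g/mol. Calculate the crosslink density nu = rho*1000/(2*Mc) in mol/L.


nu = rho * 1000 / (2 * Mc)
nu = 1.25 * 1000 / (2 * 14004)
nu = 1250.0 / 28008
nu = 0.0446 mol/L

0.0446 mol/L


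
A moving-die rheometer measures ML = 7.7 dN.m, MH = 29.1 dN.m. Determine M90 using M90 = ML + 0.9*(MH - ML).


M90 = ML + 0.9 * (MH - ML)
M90 = 7.7 + 0.9 * (29.1 - 7.7)
M90 = 7.7 + 0.9 * 21.4
M90 = 26.96 dN.m

26.96 dN.m


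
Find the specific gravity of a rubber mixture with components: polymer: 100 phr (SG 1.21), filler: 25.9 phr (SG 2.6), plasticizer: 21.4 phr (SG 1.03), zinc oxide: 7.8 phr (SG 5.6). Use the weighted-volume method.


Sum of weights = 155.1
Volume contributions:
  polymer: 100/1.21 = 82.6446
  filler: 25.9/2.6 = 9.9615
  plasticizer: 21.4/1.03 = 20.7767
  zinc oxide: 7.8/5.6 = 1.3929
Sum of volumes = 114.7757
SG = 155.1 / 114.7757 = 1.351

SG = 1.351


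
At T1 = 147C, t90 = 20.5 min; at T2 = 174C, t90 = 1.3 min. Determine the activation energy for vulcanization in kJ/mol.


T1 = 420.15 K, T2 = 447.15 K
1/T1 - 1/T2 = 1.4372e-04
ln(t1/t2) = ln(20.5/1.3) = 2.7581
Ea = 8.314 * 2.7581 / 1.4372e-04 = 159553.9891 J/mol
Ea = 159.55 kJ/mol

159.55 kJ/mol


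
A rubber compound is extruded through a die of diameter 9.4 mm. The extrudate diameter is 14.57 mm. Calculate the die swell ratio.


Die swell ratio = D_extrudate / D_die
= 14.57 / 9.4
= 1.55

Die swell = 1.55


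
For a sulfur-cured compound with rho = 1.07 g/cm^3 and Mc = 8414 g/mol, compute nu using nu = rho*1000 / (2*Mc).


nu = rho * 1000 / (2 * Mc)
nu = 1.07 * 1000 / (2 * 8414)
nu = 1070.0 / 16828
nu = 0.0636 mol/L

0.0636 mol/L


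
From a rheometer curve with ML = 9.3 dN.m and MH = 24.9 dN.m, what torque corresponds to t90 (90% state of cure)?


M90 = ML + 0.9 * (MH - ML)
M90 = 9.3 + 0.9 * (24.9 - 9.3)
M90 = 9.3 + 0.9 * 15.6
M90 = 23.34 dN.m

23.34 dN.m


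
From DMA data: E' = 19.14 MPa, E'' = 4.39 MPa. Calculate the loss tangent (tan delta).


tan delta = E'' / E'
= 4.39 / 19.14
= 0.2294

tan delta = 0.2294


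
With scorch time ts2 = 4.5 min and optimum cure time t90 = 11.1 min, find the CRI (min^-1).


CRI = 100 / (t90 - ts2)
= 100 / (11.1 - 4.5)
= 100 / 6.6
= 15.15 min^-1

15.15 min^-1


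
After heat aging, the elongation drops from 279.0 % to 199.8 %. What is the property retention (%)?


Retention = aged / original * 100
= 199.8 / 279.0 * 100
= 71.6%

71.6%


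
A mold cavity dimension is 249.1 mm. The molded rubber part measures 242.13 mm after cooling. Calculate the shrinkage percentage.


Shrinkage = (mold - part) / mold * 100
= (249.1 - 242.13) / 249.1 * 100
= 6.97 / 249.1 * 100
= 2.8%

2.8%


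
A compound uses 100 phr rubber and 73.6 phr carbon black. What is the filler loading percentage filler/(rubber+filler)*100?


Filler % = filler / (rubber + filler) * 100
= 73.6 / (100 + 73.6) * 100
= 73.6 / 173.6 * 100
= 42.4%

42.4%


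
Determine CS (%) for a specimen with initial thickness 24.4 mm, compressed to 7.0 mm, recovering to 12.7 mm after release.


CS = (t0 - recovered) / (t0 - ts) * 100
= (24.4 - 12.7) / (24.4 - 7.0) * 100
= 11.7 / 17.4 * 100
= 67.2%

67.2%


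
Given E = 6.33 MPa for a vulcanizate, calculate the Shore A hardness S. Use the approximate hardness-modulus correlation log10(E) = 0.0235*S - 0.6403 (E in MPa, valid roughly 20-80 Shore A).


log10(E) = 0.0235*S - 0.6403  =>  S = (log10(E) + 0.6403) / 0.0235
log10(6.33) = 0.801404
S = (0.801404 + 0.6403) / 0.0235 = 1.441704 / 0.0235
S = 61.3

Shore A = 61.3


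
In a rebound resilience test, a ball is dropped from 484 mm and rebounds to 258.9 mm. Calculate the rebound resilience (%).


Resilience = h_rebound / h_drop * 100
= 258.9 / 484 * 100
= 53.5%

53.5%


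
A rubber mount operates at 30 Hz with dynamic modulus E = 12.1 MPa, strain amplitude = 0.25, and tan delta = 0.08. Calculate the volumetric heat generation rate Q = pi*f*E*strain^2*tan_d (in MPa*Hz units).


Q = pi * f * E * strain^2 * tan_d
= pi * 30 * 12.1 * 0.25^2 * 0.08
= pi * 30 * 12.1 * 0.0625 * 0.08
= 5.7020

Q = 5.7020


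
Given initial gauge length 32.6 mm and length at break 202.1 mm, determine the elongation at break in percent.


Elongation = (Lf - L0) / L0 * 100
= (202.1 - 32.6) / 32.6 * 100
= 169.5 / 32.6 * 100
= 519.9%

519.9%


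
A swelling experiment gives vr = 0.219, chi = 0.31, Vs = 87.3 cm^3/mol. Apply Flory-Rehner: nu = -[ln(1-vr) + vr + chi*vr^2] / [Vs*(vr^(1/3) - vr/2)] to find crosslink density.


ln(1 - vr) = ln(1 - 0.219) = -0.2472
Numerator = -((-0.2472) + 0.219 + 0.31 * 0.219^2) = 0.0133
Denominator = 87.3 * (0.219^(1/3) - 0.219/2) = 43.0620
nu = 0.0133 / 43.0620 = 3.0914e-04 mol/cm^3

3.0914e-04 mol/cm^3


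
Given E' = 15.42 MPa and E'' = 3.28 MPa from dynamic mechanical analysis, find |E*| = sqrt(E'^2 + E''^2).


|E*| = sqrt(E'^2 + E''^2)
= sqrt(15.42^2 + 3.28^2)
= sqrt(237.7764 + 10.7584)
= 15.765 MPa

15.765 MPa


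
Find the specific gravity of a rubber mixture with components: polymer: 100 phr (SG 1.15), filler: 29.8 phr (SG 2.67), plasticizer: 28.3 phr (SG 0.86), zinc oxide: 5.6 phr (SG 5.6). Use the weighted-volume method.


Sum of weights = 163.7
Volume contributions:
  polymer: 100/1.15 = 86.9565
  filler: 29.8/2.67 = 11.1610
  plasticizer: 28.3/0.86 = 32.9070
  zinc oxide: 5.6/5.6 = 1.0000
Sum of volumes = 132.0245
SG = 163.7 / 132.0245 = 1.24

SG = 1.24


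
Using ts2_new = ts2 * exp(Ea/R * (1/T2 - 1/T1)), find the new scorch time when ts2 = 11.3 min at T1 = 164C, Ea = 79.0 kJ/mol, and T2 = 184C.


Convert temperatures: T1 = 164 + 273.15 = 437.15 K, T2 = 184 + 273.15 = 457.15 K
ts2_new = 11.3 * exp(79000 / 8.314 * (1/457.15 - 1/437.15))
1/T2 - 1/T1 = -1.0008e-04
ts2_new = 4.37 min

4.37 min


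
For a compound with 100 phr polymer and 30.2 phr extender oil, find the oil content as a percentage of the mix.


Oil % = oil / (100 + oil) * 100
= 30.2 / (100 + 30.2) * 100
= 30.2 / 130.2 * 100
= 23.2%

23.2%


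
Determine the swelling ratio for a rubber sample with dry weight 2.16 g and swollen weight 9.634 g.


Q = W_swollen / W_dry
Q = 9.634 / 2.16
Q = 4.46

Q = 4.46


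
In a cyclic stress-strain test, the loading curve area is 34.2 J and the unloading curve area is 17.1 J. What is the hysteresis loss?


Hysteresis loss = loading - unloading
= 34.2 - 17.1
= 17.1 J

17.1 J


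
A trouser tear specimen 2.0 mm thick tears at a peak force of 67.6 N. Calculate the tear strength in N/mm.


Tear strength = force / thickness
= 67.6 / 2.0
= 33.8 N/mm

33.8 N/mm


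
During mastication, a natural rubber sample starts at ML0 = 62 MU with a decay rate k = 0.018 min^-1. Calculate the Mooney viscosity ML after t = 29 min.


ML = ML0 * exp(-k * t)
ML = 62 * exp(-0.018 * 29)
ML = 62 * 0.5933
ML = 36.79 MU

36.79 MU


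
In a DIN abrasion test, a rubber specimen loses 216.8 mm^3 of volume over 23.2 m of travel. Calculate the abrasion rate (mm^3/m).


Rate = volume_loss / distance
= 216.8 / 23.2
= 9.345 mm^3/m

9.345 mm^3/m


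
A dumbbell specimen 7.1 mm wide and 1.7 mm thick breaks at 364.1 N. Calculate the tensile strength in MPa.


Area = width * thickness = 7.1 * 1.7 = 12.07 mm^2
TS = force / area = 364.1 / 12.07 = 30.17 MPa

30.17 MPa


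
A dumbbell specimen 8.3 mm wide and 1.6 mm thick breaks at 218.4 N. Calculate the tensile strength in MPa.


Area = width * thickness = 8.3 * 1.6 = 13.28 mm^2
TS = force / area = 218.4 / 13.28 = 16.45 MPa

16.45 MPa


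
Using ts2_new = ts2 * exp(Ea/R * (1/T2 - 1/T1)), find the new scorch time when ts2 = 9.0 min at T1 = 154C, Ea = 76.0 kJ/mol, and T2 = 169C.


Convert temperatures: T1 = 154 + 273.15 = 427.15 K, T2 = 169 + 273.15 = 442.15 K
ts2_new = 9.0 * exp(76000 / 8.314 * (1/442.15 - 1/427.15))
1/T2 - 1/T1 = -7.9422e-05
ts2_new = 4.35 min

4.35 min


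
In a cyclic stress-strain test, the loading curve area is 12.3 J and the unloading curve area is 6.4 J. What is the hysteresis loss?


Hysteresis loss = loading - unloading
= 12.3 - 6.4
= 5.9 J

5.9 J


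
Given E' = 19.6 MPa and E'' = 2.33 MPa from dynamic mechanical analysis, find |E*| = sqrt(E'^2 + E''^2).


|E*| = sqrt(E'^2 + E''^2)
= sqrt(19.6^2 + 2.33^2)
= sqrt(384.1600 + 5.4289)
= 19.738 MPa

19.738 MPa


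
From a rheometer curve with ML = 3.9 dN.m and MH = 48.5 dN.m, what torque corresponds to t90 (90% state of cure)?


M90 = ML + 0.9 * (MH - ML)
M90 = 3.9 + 0.9 * (48.5 - 3.9)
M90 = 3.9 + 0.9 * 44.6
M90 = 44.04 dN.m

44.04 dN.m


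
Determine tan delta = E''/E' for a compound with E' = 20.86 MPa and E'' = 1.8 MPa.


tan delta = E'' / E'
= 1.8 / 20.86
= 0.0863

tan delta = 0.0863


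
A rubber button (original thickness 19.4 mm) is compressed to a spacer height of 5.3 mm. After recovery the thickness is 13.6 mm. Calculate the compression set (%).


CS = (t0 - recovered) / (t0 - ts) * 100
= (19.4 - 13.6) / (19.4 - 5.3) * 100
= 5.8 / 14.1 * 100
= 41.1%

41.1%


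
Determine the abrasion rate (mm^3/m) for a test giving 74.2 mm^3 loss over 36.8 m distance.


Rate = volume_loss / distance
= 74.2 / 36.8
= 2.016 mm^3/m

2.016 mm^3/m


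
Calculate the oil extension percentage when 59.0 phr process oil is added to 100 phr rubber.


Oil % = oil / (100 + oil) * 100
= 59.0 / (100 + 59.0) * 100
= 59.0 / 159.0 * 100
= 37.11%

37.11%


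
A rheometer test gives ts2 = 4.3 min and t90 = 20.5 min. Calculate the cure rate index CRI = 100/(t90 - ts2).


CRI = 100 / (t90 - ts2)
= 100 / (20.5 - 4.3)
= 100 / 16.2
= 6.17 min^-1

6.17 min^-1


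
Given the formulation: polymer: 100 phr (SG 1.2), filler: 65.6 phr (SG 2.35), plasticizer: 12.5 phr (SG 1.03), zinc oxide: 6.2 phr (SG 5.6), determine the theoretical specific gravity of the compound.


Sum of weights = 184.3
Volume contributions:
  polymer: 100/1.2 = 83.3333
  filler: 65.6/2.35 = 27.9149
  plasticizer: 12.5/1.03 = 12.1359
  zinc oxide: 6.2/5.6 = 1.1071
Sum of volumes = 124.4913
SG = 184.3 / 124.4913 = 1.48

SG = 1.48


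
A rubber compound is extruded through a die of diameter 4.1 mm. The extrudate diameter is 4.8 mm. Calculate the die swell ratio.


Die swell ratio = D_extrudate / D_die
= 4.8 / 4.1
= 1.171

Die swell = 1.171


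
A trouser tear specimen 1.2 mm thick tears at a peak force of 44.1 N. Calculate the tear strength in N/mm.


Tear strength = force / thickness
= 44.1 / 1.2
= 36.75 N/mm

36.75 N/mm


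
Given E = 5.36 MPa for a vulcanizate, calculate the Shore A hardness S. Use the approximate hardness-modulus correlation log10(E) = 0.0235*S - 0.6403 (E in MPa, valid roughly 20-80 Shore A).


log10(E) = 0.0235*S - 0.6403  =>  S = (log10(E) + 0.6403) / 0.0235
log10(5.36) = 0.729165
S = (0.729165 + 0.6403) / 0.0235 = 1.369465 / 0.0235
S = 58.3

Shore A = 58.3


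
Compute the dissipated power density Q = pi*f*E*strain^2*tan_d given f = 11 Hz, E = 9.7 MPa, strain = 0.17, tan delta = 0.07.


Q = pi * f * E * strain^2 * tan_d
= pi * 11 * 9.7 * 0.17^2 * 0.07
= pi * 11 * 9.7 * 0.0289 * 0.07
= 0.6781

Q = 0.6781


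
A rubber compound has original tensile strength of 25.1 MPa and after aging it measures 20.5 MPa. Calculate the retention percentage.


Retention = aged / original * 100
= 20.5 / 25.1 * 100
= 81.7%

81.7%


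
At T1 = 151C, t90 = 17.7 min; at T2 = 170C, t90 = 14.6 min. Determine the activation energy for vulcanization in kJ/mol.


T1 = 424.15 K, T2 = 443.15 K
1/T1 - 1/T2 = 1.0108e-04
ln(t1/t2) = ln(17.7/14.6) = 0.1925
Ea = 8.314 * 0.1925 / 1.0108e-04 = 15836.3331 J/mol
Ea = 15.84 kJ/mol

15.84 kJ/mol


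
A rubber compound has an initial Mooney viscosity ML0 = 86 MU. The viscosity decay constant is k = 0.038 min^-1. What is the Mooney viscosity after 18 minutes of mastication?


ML = ML0 * exp(-k * t)
ML = 86 * exp(-0.038 * 18)
ML = 86 * 0.5046
ML = 43.4 MU

43.4 MU


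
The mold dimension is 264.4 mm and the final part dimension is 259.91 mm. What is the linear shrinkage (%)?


Shrinkage = (mold - part) / mold * 100
= (264.4 - 259.91) / 264.4 * 100
= 4.49 / 264.4 * 100
= 1.7%

1.7%


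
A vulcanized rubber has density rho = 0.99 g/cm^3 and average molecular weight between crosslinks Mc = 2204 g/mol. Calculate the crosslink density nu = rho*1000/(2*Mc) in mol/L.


nu = rho * 1000 / (2 * Mc)
nu = 0.99 * 1000 / (2 * 2204)
nu = 990.0 / 4408
nu = 0.2246 mol/L

0.2246 mol/L


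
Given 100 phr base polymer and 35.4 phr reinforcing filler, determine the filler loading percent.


Filler % = filler / (rubber + filler) * 100
= 35.4 / (100 + 35.4) * 100
= 35.4 / 135.4 * 100
= 26.14%

26.14%


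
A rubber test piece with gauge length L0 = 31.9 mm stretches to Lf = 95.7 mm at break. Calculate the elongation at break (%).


Elongation = (Lf - L0) / L0 * 100
= (95.7 - 31.9) / 31.9 * 100
= 63.8 / 31.9 * 100
= 200.0%

200.0%


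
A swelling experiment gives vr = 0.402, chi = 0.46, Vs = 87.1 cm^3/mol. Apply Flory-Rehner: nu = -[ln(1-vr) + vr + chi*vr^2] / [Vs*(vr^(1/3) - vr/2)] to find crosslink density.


ln(1 - vr) = ln(1 - 0.402) = -0.5142
Numerator = -((-0.5142) + 0.402 + 0.46 * 0.402^2) = 0.0378
Denominator = 87.1 * (0.402^(1/3) - 0.402/2) = 46.7755
nu = 0.0378 / 46.7755 = 8.0869e-04 mol/cm^3

8.0869e-04 mol/cm^3


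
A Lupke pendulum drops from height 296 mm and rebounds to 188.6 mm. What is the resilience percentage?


Resilience = h_rebound / h_drop * 100
= 188.6 / 296 * 100
= 63.7%

63.7%


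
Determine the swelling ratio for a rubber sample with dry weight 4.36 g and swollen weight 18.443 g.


Q = W_swollen / W_dry
Q = 18.443 / 4.36
Q = 4.23

Q = 4.23


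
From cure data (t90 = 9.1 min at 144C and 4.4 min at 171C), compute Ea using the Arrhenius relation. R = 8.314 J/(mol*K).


T1 = 417.15 K, T2 = 444.15 K
1/T1 - 1/T2 = 1.4573e-04
ln(t1/t2) = ln(9.1/4.4) = 0.7267
Ea = 8.314 * 0.7267 / 1.4573e-04 = 41457.7115 J/mol
Ea = 41.46 kJ/mol

41.46 kJ/mol


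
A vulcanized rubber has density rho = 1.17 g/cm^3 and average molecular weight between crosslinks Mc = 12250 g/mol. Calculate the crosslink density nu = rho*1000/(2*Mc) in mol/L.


nu = rho * 1000 / (2 * Mc)
nu = 1.17 * 1000 / (2 * 12250)
nu = 1170.0 / 24500
nu = 0.0478 mol/L

0.0478 mol/L


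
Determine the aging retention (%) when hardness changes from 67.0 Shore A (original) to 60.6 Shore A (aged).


Retention = aged / original * 100
= 60.6 / 67.0 * 100
= 90.4%

90.4%


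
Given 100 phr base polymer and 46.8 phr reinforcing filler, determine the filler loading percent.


Filler % = filler / (rubber + filler) * 100
= 46.8 / (100 + 46.8) * 100
= 46.8 / 146.8 * 100
= 31.88%

31.88%


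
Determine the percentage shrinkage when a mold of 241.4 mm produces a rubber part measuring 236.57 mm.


Shrinkage = (mold - part) / mold * 100
= (241.4 - 236.57) / 241.4 * 100
= 4.83 / 241.4 * 100
= 2.0%

2.0%


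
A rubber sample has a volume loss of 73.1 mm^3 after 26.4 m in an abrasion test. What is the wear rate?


Rate = volume_loss / distance
= 73.1 / 26.4
= 2.769 mm^3/m

2.769 mm^3/m


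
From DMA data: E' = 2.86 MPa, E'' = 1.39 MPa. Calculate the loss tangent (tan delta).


tan delta = E'' / E'
= 1.39 / 2.86
= 0.486

tan delta = 0.486


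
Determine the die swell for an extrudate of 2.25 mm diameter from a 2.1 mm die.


Die swell ratio = D_extrudate / D_die
= 2.25 / 2.1
= 1.071

Die swell = 1.071


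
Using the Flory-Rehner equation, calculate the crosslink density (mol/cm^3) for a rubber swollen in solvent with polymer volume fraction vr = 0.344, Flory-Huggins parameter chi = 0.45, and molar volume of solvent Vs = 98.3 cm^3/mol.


ln(1 - vr) = ln(1 - 0.344) = -0.4216
Numerator = -((-0.4216) + 0.344 + 0.45 * 0.344^2) = 0.0243
Denominator = 98.3 * (0.344^(1/3) - 0.344/2) = 51.9692
nu = 0.0243 / 51.9692 = 4.6842e-04 mol/cm^3

4.6842e-04 mol/cm^3


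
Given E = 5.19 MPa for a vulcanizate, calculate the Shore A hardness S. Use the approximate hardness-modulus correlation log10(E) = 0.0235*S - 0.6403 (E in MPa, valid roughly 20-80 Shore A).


log10(E) = 0.0235*S - 0.6403  =>  S = (log10(E) + 0.6403) / 0.0235
log10(5.19) = 0.715167
S = (0.715167 + 0.6403) / 0.0235 = 1.355467 / 0.0235
S = 57.7

Shore A = 57.7


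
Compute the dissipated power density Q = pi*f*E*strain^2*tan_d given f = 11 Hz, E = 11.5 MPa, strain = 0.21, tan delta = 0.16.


Q = pi * f * E * strain^2 * tan_d
= pi * 11 * 11.5 * 0.21^2 * 0.16
= pi * 11 * 11.5 * 0.0441 * 0.16
= 2.8041

Q = 2.8041


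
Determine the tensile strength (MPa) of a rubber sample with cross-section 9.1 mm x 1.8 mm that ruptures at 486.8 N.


Area = width * thickness = 9.1 * 1.8 = 16.38 mm^2
TS = force / area = 486.8 / 16.38 = 29.72 MPa

29.72 MPa


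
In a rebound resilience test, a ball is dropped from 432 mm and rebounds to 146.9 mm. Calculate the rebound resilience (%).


Resilience = h_rebound / h_drop * 100
= 146.9 / 432 * 100
= 34.0%

34.0%


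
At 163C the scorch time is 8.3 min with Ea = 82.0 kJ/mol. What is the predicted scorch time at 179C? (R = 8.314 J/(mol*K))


Convert temperatures: T1 = 163 + 273.15 = 436.15 K, T2 = 179 + 273.15 = 452.15 K
ts2_new = 8.3 * exp(82000 / 8.314 * (1/452.15 - 1/436.15))
1/T2 - 1/T1 = -8.1134e-05
ts2_new = 3.73 min

3.73 min


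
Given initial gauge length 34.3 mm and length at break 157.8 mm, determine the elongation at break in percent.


Elongation = (Lf - L0) / L0 * 100
= (157.8 - 34.3) / 34.3 * 100
= 123.5 / 34.3 * 100
= 360.1%

360.1%


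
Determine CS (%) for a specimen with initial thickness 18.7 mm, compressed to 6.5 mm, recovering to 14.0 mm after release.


CS = (t0 - recovered) / (t0 - ts) * 100
= (18.7 - 14.0) / (18.7 - 6.5) * 100
= 4.7 / 12.2 * 100
= 38.5%

38.5%


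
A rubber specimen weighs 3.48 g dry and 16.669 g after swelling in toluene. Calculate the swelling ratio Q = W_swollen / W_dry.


Q = W_swollen / W_dry
Q = 16.669 / 3.48
Q = 4.79

Q = 4.79


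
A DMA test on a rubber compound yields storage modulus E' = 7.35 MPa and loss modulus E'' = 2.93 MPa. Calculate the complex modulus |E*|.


|E*| = sqrt(E'^2 + E''^2)
= sqrt(7.35^2 + 2.93^2)
= sqrt(54.0225 + 8.5849)
= 7.912 MPa

7.912 MPa


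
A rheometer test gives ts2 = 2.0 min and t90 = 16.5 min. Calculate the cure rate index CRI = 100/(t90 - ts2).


CRI = 100 / (t90 - ts2)
= 100 / (16.5 - 2.0)
= 100 / 14.5
= 6.9 min^-1

6.9 min^-1


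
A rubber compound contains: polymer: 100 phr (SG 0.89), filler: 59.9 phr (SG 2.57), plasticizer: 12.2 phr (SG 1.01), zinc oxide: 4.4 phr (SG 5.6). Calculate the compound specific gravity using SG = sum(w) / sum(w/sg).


Sum of weights = 176.5
Volume contributions:
  polymer: 100/0.89 = 112.3596
  filler: 59.9/2.57 = 23.3074
  plasticizer: 12.2/1.01 = 12.0792
  zinc oxide: 4.4/5.6 = 0.7857
Sum of volumes = 148.5319
SG = 176.5 / 148.5319 = 1.188

SG = 1.188


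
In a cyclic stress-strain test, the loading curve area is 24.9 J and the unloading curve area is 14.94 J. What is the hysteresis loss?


Hysteresis loss = loading - unloading
= 24.9 - 14.94
= 9.96 J

9.96 J


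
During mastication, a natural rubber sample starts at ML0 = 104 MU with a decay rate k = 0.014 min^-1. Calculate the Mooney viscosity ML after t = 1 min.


ML = ML0 * exp(-k * t)
ML = 104 * exp(-0.014 * 1)
ML = 104 * 0.9861
ML = 102.55 MU

102.55 MU


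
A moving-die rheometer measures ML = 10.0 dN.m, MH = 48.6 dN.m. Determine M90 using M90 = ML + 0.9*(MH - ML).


M90 = ML + 0.9 * (MH - ML)
M90 = 10.0 + 0.9 * (48.6 - 10.0)
M90 = 10.0 + 0.9 * 38.6
M90 = 44.74 dN.m

44.74 dN.m


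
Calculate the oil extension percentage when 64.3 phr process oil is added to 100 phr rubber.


Oil % = oil / (100 + oil) * 100
= 64.3 / (100 + 64.3) * 100
= 64.3 / 164.3 * 100
= 39.14%

39.14%


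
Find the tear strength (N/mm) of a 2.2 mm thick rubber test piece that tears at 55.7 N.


Tear strength = force / thickness
= 55.7 / 2.2
= 25.32 N/mm

25.32 N/mm


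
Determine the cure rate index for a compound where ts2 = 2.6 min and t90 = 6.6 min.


CRI = 100 / (t90 - ts2)
= 100 / (6.6 - 2.6)
= 100 / 4.0
= 25.0 min^-1

25.0 min^-1


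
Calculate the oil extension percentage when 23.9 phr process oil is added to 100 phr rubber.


Oil % = oil / (100 + oil) * 100
= 23.9 / (100 + 23.9) * 100
= 23.9 / 123.9 * 100
= 19.29%

19.29%


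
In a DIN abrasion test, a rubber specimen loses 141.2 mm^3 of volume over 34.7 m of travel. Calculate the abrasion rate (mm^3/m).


Rate = volume_loss / distance
= 141.2 / 34.7
= 4.069 mm^3/m

4.069 mm^3/m


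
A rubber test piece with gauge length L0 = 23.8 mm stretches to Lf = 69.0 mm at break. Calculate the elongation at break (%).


Elongation = (Lf - L0) / L0 * 100
= (69.0 - 23.8) / 23.8 * 100
= 45.2 / 23.8 * 100
= 189.9%

189.9%


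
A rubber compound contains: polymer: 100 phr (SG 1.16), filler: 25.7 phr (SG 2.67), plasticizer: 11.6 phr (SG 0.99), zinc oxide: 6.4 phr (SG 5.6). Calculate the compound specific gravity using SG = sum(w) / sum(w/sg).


Sum of weights = 143.7
Volume contributions:
  polymer: 100/1.16 = 86.2069
  filler: 25.7/2.67 = 9.6255
  plasticizer: 11.6/0.99 = 11.7172
  zinc oxide: 6.4/5.6 = 1.1429
Sum of volumes = 108.6924
SG = 143.7 / 108.6924 = 1.322

SG = 1.322


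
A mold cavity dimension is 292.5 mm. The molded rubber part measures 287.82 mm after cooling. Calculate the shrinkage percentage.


Shrinkage = (mold - part) / mold * 100
= (292.5 - 287.82) / 292.5 * 100
= 4.68 / 292.5 * 100
= 1.6%

1.6%


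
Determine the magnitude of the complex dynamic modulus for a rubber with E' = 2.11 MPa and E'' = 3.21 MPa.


|E*| = sqrt(E'^2 + E''^2)
= sqrt(2.11^2 + 3.21^2)
= sqrt(4.4521 + 10.3041)
= 3.841 MPa

3.841 MPa


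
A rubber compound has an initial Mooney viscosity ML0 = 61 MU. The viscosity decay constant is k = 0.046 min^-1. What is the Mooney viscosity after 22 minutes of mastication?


ML = ML0 * exp(-k * t)
ML = 61 * exp(-0.046 * 22)
ML = 61 * 0.3635
ML = 22.17 MU

22.17 MU


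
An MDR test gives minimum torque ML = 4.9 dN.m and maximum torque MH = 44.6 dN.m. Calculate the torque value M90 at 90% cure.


M90 = ML + 0.9 * (MH - ML)
M90 = 4.9 + 0.9 * (44.6 - 4.9)
M90 = 4.9 + 0.9 * 39.7
M90 = 40.63 dN.m

40.63 dN.m


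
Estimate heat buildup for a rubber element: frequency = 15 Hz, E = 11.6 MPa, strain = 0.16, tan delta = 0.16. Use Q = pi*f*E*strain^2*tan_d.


Q = pi * f * E * strain^2 * tan_d
= pi * 15 * 11.6 * 0.16^2 * 0.16
= pi * 15 * 11.6 * 0.0256 * 0.16
= 2.2390

Q = 2.2390


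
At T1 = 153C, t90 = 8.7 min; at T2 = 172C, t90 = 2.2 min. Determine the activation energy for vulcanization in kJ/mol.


T1 = 426.15 K, T2 = 445.15 K
1/T1 - 1/T2 = 1.0016e-04
ln(t1/t2) = ln(8.7/2.2) = 1.3749
Ea = 8.314 * 1.3749 / 1.0016e-04 = 114126.2523 J/mol
Ea = 114.13 kJ/mol

114.13 kJ/mol


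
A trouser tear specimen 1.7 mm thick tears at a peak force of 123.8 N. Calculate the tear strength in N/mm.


Tear strength = force / thickness
= 123.8 / 1.7
= 72.82 N/mm

72.82 N/mm


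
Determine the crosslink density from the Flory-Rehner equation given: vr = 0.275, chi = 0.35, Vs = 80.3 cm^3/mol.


ln(1 - vr) = ln(1 - 0.275) = -0.3216
Numerator = -((-0.3216) + 0.275 + 0.35 * 0.275^2) = 0.0201
Denominator = 80.3 * (0.275^(1/3) - 0.275/2) = 41.1775
nu = 0.0201 / 41.1775 = 4.8849e-04 mol/cm^3

4.8849e-04 mol/cm^3


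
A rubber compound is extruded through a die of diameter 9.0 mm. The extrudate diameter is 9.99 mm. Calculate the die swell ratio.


Die swell ratio = D_extrudate / D_die
= 9.99 / 9.0
= 1.11

Die swell = 1.11


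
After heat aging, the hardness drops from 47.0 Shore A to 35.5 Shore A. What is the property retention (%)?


Retention = aged / original * 100
= 35.5 / 47.0 * 100
= 75.5%

75.5%
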